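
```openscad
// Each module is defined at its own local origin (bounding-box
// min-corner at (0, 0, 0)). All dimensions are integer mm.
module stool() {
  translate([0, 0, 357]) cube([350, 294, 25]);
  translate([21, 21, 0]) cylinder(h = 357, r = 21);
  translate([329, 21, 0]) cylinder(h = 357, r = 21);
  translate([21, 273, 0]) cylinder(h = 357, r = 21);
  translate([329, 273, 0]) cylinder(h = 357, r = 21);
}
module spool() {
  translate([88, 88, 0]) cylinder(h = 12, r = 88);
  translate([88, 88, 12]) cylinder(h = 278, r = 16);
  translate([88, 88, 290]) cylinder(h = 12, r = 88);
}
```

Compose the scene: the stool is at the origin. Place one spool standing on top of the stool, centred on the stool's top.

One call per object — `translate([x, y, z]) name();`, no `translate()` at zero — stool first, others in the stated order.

stool();
translate([87, 59, 382]) spool();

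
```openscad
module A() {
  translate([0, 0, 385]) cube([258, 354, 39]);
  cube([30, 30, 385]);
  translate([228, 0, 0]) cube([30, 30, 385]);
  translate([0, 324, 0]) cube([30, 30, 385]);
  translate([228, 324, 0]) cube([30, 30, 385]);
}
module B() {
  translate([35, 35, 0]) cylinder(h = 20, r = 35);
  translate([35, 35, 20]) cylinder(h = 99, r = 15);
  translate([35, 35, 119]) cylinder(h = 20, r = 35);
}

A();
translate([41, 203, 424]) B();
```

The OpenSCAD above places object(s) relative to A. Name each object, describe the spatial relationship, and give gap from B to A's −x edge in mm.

A is a stool. B is a spool. The spool is on top of the stool. The gap from the spool to the stool's −x edge is 41 mm.

The spool's min-x is at 41; the stool's min-x is 0; gap = 41 mm.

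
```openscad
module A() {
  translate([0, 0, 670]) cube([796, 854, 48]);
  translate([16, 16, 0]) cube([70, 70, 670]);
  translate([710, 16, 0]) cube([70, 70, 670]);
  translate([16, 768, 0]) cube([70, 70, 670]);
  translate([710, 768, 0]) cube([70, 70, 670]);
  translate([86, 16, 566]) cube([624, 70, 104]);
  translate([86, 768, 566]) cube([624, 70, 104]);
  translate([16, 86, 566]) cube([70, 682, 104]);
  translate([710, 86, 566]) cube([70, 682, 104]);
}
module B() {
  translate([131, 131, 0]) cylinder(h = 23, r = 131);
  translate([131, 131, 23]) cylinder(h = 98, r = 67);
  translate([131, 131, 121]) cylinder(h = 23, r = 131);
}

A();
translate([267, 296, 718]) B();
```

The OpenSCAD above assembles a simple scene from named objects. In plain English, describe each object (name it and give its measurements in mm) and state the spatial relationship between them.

A is a table with a 796×854 mm rectangular top, 48 mm thick, top surface at z = 718 mm, supported by four 70×70 mm square legs, each inset 16 mm from the nearest pair of top edges, running from the floor. Four apron rails, 70 mm thick and 104 mm tall, run between adjacent legs with their top edges flush with the underside of the top and their outer faces flush with the legs' outer faces.

B is a spool: two coaxial disc flanges of radius 131 mm and thickness 23 mm, joined by a core cylinder of radius 67 mm and height 98 mm. The lower flange rests on z = 0 and the three cylinders share a vertical axis.

The spool is on top of the table, centred.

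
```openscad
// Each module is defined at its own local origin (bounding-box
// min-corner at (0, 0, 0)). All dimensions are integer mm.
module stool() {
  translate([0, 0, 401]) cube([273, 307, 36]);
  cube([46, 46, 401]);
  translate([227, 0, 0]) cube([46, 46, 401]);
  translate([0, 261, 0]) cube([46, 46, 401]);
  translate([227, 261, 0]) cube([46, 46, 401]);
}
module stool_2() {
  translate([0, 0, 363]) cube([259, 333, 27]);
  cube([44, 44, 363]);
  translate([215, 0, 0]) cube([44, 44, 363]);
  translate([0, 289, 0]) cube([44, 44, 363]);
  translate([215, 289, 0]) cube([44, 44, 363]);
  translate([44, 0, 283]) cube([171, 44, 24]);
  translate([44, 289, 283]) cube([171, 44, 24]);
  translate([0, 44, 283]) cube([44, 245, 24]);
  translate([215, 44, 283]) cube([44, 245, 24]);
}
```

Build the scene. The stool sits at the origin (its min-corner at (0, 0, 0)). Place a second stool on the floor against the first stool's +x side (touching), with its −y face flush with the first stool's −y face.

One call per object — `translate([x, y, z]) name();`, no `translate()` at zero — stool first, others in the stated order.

stool();
translate([273, 0, 0]) stool_2();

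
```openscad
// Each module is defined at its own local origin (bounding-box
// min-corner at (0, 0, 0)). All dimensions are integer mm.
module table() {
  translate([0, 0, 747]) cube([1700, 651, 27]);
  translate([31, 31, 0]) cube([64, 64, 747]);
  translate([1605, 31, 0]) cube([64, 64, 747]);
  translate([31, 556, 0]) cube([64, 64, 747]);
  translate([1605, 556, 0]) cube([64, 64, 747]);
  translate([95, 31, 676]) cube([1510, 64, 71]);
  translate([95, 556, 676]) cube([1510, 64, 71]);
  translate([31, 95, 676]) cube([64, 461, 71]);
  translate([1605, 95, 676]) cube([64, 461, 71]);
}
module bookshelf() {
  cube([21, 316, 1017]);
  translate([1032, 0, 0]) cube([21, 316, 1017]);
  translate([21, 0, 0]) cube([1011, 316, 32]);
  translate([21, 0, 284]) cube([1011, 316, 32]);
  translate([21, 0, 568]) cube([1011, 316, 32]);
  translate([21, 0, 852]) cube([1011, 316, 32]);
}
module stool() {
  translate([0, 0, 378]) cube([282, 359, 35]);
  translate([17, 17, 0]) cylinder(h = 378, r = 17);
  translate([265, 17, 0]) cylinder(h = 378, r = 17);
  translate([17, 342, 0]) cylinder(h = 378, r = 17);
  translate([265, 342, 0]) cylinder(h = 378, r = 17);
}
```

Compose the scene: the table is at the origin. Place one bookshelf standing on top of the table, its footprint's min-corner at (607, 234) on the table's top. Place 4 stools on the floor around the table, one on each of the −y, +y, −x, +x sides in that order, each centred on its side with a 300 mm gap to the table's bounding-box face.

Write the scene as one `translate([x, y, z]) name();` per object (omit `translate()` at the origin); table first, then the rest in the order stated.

table();
translate([607, 234, 774]) bookshelf();
translate([709, -659, 0]) stool();
translate([709, 951, 0]) stool();
translate([-582, 146, 0]) stool();
translate([2000, 146, 0]) stool();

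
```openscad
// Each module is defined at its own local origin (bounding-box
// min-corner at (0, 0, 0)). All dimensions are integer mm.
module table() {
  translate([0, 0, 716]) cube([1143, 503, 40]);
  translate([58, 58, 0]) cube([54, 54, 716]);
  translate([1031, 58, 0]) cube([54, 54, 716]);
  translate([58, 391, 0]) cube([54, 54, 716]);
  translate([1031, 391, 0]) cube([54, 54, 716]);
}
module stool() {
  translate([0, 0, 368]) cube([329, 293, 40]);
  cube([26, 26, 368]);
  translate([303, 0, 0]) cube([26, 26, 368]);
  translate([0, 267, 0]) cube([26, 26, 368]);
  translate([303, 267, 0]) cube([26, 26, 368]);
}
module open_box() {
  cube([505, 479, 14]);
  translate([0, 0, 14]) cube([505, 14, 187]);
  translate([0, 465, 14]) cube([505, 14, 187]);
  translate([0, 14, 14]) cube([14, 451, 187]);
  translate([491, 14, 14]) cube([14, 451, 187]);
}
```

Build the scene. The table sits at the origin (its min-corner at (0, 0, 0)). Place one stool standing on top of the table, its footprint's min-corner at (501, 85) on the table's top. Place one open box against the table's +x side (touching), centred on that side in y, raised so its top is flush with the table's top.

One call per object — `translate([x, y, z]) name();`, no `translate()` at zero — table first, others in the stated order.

table();
translate([501, 85, 756]) stool();
translate([1143, 12, 555]) open_box();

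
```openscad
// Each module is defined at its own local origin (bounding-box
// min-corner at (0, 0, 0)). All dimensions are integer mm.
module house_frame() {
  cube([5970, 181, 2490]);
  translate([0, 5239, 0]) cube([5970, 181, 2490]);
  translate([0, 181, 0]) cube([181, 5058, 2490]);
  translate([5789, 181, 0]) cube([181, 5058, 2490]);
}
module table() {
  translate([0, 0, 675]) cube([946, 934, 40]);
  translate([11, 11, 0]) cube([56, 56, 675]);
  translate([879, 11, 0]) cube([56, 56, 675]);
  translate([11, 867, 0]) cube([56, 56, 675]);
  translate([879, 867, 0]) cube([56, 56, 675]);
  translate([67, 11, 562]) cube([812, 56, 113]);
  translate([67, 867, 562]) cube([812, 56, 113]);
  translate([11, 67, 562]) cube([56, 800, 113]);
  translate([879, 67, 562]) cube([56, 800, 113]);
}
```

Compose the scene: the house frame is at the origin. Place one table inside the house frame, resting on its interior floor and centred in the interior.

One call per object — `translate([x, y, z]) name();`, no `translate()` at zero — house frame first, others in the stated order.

house_frame();
translate([2512, 2243, 0]) table();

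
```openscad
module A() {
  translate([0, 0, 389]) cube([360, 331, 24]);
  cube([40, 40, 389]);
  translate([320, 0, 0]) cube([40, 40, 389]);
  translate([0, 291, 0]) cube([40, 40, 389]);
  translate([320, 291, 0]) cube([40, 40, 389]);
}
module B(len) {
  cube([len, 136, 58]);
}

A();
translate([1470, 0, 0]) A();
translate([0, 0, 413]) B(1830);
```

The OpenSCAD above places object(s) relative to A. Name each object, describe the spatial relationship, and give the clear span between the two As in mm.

Second stool starts at x = 1470; first ends at x = 360; clear span = 1470 − 360 = 1110 mm.

A is a stool. B is a beam. A beam spans the tops of two stools. The clear span between the two stools is 1110 mm.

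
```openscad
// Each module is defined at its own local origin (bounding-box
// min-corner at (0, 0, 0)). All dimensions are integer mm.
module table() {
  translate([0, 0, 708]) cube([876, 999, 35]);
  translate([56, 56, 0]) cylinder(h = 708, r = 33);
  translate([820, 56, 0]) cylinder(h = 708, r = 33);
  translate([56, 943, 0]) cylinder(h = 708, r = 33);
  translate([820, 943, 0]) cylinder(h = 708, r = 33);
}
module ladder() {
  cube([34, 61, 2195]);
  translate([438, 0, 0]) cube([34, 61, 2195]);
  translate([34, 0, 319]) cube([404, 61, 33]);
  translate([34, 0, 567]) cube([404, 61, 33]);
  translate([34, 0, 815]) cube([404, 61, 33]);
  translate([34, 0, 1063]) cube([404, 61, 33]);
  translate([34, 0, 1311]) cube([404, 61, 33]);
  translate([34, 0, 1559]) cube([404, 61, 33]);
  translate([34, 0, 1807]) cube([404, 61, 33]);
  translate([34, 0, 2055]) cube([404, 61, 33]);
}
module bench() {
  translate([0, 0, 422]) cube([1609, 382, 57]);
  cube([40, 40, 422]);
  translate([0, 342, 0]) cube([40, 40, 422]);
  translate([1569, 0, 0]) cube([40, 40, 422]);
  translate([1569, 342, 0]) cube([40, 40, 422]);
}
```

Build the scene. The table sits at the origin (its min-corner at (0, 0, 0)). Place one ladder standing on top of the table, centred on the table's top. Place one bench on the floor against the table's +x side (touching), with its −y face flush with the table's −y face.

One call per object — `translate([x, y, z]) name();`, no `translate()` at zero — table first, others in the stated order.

table();
translate([202, 469, 743]) ladder();
translate([876, 0, 0]) bench();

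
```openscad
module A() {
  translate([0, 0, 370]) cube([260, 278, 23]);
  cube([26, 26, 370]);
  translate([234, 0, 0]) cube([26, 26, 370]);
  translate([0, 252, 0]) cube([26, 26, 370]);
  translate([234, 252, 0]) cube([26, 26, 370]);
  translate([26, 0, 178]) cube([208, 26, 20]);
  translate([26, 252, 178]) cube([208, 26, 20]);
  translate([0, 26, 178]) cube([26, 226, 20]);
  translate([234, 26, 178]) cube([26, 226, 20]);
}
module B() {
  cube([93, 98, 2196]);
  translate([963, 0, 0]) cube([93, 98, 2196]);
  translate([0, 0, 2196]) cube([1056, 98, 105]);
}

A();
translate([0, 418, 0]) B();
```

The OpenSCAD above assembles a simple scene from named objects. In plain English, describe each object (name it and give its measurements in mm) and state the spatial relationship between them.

A is a four-legged stool. The seat is 260×278 mm, 23 mm thick, top at z = 393 mm. It stands on four square legs, each 26×26 mm in cross-section, from z = 0 to the seat underside, each flush with a corner of the seat. Four stretchers, 26 mm wide and 20 mm tall, connect adjacent legs with their undersides at z = 178 mm, each running between the inner faces of the legs it joins and aligned with the legs' outer faces on the other axis.

B is a rectangular door frame: two vertical jambs of 93×98 mm section, 2196 mm tall, with a clear opening 870 mm wide between their inner faces. A header 105 mm tall and 98 mm deep lies on top of the jambs and spans the full outside width.

The door frame is on the floor beside the stool on its +y side.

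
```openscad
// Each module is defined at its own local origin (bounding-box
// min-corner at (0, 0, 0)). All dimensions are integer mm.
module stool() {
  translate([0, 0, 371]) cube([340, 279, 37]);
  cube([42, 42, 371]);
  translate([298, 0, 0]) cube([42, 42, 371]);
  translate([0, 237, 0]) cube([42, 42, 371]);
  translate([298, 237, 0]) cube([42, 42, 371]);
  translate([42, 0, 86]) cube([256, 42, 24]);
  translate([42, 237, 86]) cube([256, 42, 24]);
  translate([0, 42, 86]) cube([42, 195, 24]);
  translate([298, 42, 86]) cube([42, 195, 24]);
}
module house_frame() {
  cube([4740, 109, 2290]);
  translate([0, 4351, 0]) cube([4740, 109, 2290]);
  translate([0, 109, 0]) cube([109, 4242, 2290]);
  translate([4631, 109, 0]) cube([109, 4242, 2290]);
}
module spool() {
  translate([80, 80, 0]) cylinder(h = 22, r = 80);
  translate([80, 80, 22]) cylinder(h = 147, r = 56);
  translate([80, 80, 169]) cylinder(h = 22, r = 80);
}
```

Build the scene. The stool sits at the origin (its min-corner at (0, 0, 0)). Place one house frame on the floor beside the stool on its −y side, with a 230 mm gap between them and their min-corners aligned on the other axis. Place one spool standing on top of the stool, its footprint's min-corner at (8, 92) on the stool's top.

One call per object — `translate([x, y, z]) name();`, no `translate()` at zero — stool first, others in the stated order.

stool();
translate([0, -4690, 0]) house_frame();
translate([8, 92, 408]) spool();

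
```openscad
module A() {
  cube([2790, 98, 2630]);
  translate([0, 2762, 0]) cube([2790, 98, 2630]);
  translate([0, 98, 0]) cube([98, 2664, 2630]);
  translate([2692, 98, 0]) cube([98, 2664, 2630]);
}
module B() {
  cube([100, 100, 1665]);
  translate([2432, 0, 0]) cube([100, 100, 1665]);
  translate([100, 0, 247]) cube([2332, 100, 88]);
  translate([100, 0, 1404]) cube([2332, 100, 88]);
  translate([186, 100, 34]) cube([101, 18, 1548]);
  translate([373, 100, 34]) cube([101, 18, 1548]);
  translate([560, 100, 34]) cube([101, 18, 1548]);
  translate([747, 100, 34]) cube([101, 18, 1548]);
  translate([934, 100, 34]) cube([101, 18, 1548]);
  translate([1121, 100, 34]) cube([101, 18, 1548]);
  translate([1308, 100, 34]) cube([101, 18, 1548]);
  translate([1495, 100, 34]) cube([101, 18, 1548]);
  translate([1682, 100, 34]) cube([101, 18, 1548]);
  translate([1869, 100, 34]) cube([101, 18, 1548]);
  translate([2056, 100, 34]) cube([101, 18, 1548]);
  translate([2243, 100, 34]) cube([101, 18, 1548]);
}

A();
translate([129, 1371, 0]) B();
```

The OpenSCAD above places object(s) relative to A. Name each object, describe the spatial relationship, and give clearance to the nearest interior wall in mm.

Clearances: x = 31, y = 1273; minimum 31 mm.

A is a house frame. B is a fence section. The fence section sits inside the house frame, centred. The clearance to the nearest interior wall is 31 mm.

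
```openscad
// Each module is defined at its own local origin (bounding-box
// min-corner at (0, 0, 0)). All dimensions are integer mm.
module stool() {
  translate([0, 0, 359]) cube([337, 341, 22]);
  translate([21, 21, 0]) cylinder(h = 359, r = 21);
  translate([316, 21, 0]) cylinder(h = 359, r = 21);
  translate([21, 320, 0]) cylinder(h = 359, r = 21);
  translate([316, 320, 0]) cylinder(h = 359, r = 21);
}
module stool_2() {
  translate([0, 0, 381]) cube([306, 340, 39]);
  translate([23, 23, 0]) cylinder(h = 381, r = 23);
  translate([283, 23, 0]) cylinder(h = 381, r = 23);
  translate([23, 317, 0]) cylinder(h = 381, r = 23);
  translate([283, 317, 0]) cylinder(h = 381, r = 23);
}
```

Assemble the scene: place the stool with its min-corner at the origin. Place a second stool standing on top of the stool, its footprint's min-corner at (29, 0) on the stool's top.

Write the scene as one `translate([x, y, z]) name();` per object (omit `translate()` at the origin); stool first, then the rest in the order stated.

stool();
translate([29, 0, 381]) stool_2();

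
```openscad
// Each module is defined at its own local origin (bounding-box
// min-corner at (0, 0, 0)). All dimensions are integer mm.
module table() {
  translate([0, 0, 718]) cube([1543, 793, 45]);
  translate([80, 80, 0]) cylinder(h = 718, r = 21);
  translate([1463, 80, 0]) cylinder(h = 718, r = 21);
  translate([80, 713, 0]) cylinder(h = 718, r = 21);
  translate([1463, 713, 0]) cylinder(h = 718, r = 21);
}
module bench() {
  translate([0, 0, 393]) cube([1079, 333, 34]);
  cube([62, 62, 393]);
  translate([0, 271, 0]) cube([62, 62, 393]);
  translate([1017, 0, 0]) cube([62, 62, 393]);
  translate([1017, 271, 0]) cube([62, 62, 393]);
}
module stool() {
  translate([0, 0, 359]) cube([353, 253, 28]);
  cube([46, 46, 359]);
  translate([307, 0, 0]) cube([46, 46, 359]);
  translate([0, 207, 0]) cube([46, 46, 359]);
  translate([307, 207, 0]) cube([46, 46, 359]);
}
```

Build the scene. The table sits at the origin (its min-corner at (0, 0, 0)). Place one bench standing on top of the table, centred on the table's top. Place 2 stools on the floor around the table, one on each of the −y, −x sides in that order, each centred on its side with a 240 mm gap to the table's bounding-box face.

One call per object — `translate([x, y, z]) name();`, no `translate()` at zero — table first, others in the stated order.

table();
translate([232, 230, 763]) bench();
translate([595, -493, 0]) stool();
translate([-593, 270, 0]) stool();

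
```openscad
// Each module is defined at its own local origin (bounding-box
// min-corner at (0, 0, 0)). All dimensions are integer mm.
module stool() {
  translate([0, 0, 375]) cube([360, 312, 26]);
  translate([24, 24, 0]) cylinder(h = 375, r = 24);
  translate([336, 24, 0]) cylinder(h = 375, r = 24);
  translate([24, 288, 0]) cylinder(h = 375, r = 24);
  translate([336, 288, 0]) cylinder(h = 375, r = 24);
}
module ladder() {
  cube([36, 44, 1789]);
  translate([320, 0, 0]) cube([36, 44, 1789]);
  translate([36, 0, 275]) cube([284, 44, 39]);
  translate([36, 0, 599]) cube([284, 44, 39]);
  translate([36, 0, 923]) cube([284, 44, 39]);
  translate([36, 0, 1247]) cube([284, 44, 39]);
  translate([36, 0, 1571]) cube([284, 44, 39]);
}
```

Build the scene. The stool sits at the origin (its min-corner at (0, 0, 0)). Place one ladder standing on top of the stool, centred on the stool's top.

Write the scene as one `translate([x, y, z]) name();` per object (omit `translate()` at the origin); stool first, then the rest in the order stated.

stool();
translate([2, 134, 401]) ladder();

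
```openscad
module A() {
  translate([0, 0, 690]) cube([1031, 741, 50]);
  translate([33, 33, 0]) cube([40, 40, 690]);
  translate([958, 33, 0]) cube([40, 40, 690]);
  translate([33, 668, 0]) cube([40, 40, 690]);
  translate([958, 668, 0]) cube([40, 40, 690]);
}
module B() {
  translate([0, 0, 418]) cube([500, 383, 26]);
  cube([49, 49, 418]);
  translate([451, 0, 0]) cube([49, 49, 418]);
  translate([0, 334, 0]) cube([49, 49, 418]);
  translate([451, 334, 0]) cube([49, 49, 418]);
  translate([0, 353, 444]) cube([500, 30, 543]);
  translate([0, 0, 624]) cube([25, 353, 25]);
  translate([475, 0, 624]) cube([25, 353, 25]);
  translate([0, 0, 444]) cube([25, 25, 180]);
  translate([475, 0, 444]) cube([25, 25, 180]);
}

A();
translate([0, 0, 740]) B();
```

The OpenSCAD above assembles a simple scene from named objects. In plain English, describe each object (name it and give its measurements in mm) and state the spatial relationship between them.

A is a table: top 1031 mm (x) × 741 mm (y), 50 mm thick, upper face at z = 740 mm, on four 40×40 mm square legs, each inset 33 mm from the nearest pair of top edges, running from z = 0 to the bottom of the top.

B is a chair. The seat is a 500×383×26 mm slab with its top at z = 444 mm, on four 49×49 mm corner legs (flush with the seat edges, standing on z = 0). A flat backrest 30 mm thick, 543 mm tall, spans the full seat width and rises from the seat top along its +y edge, rear face flush with the rear of the seat. Two armrests of 25×25 mm section run along each side from the seat's front edge to the front of the backrest, top faces 205 mm above the seat top and outer faces flush with the seat's x-edges; a 25×25 mm post under the front of each armrest stands on the seat at the front corner.

The chair is on top of the table.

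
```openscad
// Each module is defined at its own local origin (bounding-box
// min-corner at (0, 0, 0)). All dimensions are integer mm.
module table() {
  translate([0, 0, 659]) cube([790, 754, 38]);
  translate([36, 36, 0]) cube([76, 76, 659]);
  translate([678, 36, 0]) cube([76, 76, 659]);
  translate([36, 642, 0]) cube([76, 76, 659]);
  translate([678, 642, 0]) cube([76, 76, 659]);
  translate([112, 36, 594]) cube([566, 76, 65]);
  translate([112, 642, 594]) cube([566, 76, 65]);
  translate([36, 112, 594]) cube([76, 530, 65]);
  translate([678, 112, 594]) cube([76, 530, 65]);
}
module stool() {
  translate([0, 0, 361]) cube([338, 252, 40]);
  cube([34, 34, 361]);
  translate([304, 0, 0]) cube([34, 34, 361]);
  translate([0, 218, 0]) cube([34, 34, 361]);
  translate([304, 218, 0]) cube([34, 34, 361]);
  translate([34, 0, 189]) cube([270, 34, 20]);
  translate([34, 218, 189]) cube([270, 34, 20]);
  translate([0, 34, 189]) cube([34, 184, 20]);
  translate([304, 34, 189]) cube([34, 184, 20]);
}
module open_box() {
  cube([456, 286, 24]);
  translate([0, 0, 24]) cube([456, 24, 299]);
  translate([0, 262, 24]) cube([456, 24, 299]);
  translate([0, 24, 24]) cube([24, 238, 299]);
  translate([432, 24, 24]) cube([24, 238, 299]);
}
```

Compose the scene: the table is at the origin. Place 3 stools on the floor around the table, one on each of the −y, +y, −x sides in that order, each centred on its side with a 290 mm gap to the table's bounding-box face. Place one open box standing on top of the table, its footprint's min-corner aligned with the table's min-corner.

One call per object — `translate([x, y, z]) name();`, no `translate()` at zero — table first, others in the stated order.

table();
translate([226, -542, 0]) stool();
translate([226, 1044, 0]) stool();
translate([-628, 251, 0]) stool();
translate([0, 0, 697]) open_box();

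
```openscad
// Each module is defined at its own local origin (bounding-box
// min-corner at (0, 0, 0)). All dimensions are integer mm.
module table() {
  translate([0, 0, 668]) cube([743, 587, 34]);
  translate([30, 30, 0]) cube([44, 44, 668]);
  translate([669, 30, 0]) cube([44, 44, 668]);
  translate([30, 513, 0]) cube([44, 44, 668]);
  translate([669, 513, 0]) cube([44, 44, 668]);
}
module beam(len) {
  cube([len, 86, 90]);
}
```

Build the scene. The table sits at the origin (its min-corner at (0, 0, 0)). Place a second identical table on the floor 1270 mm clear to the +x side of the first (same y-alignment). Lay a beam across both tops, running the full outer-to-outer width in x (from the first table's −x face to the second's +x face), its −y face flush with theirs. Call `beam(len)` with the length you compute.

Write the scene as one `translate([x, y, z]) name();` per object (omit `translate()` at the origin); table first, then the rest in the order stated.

table();
translate([2013, 0, 0]) table();
translate([0, 0, 702]) beam(2756);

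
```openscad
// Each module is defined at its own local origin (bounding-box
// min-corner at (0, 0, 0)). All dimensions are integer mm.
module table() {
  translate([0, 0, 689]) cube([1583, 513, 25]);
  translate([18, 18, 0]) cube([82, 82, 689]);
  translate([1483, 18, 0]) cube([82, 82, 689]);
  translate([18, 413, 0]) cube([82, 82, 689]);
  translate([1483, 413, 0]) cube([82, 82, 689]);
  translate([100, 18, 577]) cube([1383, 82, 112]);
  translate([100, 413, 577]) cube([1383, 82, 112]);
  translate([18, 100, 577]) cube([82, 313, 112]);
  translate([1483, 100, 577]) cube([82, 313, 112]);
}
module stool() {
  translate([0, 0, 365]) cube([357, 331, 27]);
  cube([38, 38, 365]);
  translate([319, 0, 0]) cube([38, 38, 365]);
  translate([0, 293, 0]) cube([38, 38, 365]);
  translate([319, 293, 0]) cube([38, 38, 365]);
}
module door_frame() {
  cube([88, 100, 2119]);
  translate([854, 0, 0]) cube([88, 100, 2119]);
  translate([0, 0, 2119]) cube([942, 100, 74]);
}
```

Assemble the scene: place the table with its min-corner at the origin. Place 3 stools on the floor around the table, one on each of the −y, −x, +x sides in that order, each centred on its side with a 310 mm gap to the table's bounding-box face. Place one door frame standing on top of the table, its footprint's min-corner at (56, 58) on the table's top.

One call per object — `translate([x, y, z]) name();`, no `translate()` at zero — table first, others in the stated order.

table();
translate([613, -641, 0]) stool();
translate([-667, 91, 0]) stool();
translate([1893, 91, 0]) stool();
translate([56, 58, 714]) door_frame();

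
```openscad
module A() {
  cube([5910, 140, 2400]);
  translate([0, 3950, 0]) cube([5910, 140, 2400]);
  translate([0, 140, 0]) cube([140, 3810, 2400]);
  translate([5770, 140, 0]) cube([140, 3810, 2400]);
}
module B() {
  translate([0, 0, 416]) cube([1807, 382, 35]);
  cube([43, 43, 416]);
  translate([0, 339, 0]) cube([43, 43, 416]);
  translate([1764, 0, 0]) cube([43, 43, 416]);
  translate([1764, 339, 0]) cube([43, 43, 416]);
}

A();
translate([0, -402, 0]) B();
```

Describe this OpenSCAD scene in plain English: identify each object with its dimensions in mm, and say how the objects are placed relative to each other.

A is the wall frame of a small rectangular building: four walls, each 2400 mm tall and 140 mm thick, enclosing a footprint 5910 mm (x) by 4090 mm (y) outside-to-outside, with no floor or roof. The front and back walls (the −y and +y sides) span the full width; the two side walls fit between them.

B is a long wooden bench with a 1807 mm (x) × 382 mm (y) seat, 35 mm thick, its top surface 451 mm above the floor. Four 43 mm square legs at the seat corners, flush with the edges, run from z = 0 to the seat underside.

The bench is on the floor beside the house frame on its −y side.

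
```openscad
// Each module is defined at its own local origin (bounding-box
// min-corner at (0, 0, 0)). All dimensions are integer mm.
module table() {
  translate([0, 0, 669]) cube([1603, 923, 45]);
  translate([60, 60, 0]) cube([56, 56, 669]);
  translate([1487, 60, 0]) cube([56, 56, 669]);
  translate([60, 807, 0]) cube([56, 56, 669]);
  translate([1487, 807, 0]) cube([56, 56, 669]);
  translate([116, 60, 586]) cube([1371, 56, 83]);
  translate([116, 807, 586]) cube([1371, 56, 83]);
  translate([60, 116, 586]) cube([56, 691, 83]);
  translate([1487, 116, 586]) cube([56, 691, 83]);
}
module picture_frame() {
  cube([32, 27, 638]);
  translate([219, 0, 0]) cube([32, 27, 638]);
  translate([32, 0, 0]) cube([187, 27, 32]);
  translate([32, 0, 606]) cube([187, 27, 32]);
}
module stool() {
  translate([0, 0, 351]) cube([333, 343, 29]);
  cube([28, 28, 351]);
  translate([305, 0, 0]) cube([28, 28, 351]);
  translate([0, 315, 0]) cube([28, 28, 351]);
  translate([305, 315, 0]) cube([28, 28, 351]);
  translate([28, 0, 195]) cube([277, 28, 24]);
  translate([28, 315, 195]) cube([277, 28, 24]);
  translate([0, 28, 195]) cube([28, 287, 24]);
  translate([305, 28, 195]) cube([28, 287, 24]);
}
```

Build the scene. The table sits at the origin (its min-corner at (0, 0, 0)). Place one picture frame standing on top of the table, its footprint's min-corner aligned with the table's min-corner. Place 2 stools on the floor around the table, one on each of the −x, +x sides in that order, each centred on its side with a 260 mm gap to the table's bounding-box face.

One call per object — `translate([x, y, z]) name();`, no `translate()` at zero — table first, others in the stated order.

table();
translate([0, 0, 714]) picture_frame();
translate([-593, 290, 0]) stool();
translate([1863, 290, 0]) stool();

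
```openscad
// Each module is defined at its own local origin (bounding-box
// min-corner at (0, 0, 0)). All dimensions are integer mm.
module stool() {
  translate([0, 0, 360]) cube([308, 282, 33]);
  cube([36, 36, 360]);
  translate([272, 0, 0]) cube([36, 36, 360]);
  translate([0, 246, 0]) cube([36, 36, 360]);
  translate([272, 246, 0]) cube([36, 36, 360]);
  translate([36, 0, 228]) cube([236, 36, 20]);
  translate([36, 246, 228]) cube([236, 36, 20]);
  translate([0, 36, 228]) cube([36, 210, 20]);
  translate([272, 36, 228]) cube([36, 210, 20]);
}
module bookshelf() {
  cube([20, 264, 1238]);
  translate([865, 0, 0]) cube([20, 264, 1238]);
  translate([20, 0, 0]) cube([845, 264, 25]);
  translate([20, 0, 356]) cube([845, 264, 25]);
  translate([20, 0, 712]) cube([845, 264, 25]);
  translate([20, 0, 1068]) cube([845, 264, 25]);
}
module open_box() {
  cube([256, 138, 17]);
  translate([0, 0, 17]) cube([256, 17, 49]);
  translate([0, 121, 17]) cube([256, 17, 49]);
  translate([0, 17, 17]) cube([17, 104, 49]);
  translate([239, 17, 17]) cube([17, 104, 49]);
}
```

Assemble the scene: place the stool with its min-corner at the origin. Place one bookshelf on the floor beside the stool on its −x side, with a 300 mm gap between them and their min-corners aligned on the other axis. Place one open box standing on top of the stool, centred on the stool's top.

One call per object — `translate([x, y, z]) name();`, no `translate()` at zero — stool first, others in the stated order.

stool();
translate([-1185, 0, 0]) bookshelf();
translate([26, 72, 393]) open_box();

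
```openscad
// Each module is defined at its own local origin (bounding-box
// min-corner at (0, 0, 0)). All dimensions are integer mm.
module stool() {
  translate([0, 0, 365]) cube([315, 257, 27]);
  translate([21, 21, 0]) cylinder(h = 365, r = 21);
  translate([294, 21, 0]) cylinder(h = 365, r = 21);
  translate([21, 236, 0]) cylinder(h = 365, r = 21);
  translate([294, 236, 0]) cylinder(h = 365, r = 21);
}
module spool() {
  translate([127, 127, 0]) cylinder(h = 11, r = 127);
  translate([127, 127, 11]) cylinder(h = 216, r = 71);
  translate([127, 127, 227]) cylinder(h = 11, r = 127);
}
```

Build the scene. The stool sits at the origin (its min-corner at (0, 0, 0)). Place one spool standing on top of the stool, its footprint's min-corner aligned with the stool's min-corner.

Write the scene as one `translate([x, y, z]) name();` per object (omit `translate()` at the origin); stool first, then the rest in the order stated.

stool();
translate([0, 0, 392]) spool();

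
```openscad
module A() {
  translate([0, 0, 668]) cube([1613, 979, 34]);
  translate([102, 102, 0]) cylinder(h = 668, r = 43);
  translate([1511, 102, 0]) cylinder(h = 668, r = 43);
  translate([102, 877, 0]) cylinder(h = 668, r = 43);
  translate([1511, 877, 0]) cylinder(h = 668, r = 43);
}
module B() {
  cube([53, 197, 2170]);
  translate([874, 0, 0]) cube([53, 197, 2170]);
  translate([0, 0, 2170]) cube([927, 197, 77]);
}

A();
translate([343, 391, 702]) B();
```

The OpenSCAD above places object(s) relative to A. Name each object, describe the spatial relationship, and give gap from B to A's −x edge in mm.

The door frame's min-x is at 343; the table's min-x is 0; gap = 343 mm.

A is a table. B is a door frame. The door frame is on top of the table, centred. The gap from the door frame to the table's −x edge is 343 mm.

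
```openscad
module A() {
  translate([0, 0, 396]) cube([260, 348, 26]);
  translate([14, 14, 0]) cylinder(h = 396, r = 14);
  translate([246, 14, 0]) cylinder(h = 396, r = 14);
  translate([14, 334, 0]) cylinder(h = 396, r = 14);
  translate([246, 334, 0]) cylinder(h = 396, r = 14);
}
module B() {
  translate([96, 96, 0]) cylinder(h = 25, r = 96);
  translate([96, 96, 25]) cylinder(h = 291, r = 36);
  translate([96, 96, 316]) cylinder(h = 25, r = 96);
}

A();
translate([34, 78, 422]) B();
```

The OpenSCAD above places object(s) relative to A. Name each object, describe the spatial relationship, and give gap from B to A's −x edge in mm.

The spool's min-x is at 34; the stool's min-x is 0; gap = 34 mm.

A is a stool. B is a spool. The spool is on top of the stool, centred. The gap from the spool to the stool's −x edge is 34 mm.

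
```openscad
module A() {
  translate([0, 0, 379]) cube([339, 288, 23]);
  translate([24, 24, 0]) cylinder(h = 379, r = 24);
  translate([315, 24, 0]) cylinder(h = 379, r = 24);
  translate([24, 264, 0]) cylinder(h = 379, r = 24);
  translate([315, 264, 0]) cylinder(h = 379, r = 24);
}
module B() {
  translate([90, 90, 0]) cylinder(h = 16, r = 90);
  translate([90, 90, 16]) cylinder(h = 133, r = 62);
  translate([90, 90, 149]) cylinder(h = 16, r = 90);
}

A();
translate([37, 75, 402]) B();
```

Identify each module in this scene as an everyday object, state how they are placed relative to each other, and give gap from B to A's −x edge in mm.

The spool's min-x is at 37; the stool's min-x is 0; gap = 37 mm.

A is a stool. B is a spool. The spool is on top of the stool. The gap from the spool to the stool's −x edge is 37 mm.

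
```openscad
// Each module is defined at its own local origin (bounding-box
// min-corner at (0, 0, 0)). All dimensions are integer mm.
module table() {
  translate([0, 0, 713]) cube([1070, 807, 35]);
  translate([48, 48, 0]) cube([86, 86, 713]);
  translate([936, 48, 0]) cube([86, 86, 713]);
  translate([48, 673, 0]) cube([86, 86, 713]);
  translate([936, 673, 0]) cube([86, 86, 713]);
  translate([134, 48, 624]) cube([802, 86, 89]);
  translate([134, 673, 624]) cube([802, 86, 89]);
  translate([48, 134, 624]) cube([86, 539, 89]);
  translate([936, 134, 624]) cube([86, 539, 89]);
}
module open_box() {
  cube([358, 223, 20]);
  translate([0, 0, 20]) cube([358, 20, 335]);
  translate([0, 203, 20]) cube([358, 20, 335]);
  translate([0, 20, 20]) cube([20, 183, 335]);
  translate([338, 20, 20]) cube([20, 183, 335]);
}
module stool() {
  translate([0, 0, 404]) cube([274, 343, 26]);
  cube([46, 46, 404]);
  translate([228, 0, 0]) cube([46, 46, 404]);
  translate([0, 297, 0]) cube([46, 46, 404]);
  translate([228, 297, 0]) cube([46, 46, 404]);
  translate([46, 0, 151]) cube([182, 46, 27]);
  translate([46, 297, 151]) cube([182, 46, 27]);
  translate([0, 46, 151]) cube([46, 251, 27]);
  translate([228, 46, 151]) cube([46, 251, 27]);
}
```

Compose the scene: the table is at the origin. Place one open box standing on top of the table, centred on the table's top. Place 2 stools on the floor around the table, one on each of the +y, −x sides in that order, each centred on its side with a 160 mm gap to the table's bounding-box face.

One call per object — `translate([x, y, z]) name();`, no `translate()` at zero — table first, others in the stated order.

table();
translate([356, 292, 748]) open_box();
translate([398, 967, 0]) stool();
translate([-434, 232, 0]) stool();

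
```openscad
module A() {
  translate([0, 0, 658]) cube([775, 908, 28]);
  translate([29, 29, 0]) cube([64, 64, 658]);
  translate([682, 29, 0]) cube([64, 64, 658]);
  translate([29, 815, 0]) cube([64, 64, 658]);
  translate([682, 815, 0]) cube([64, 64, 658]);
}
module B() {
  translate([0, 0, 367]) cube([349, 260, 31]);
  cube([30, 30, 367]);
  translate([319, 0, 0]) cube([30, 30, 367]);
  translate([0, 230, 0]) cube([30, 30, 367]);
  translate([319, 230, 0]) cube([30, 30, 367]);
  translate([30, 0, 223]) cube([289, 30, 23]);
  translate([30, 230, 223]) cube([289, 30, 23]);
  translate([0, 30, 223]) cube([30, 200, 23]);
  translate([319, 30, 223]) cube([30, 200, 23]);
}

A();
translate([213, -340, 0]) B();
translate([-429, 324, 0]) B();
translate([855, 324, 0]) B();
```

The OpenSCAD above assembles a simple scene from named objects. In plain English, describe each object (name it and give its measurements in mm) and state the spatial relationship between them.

A is a rectangular dining table. The top is 775×908×28 mm with its upper surface at z = 686 mm. It stands on four 64×64 mm square legs, each inset 29 mm from the nearest pair of top edges, running from the floor to the underside of the top.

B is a four-legged stool. The seat is a 349×260×31 mm slab whose top surface is at z = 398 mm; four square legs, each 30×30 mm in cross-section, run from the floor (z = 0) to the underside of the seat, each flush with a corner of the seat. Four stretchers, 30 mm wide and 23 mm tall, connect adjacent legs with their undersides at z = 223 mm, each running between the inner faces of the legs it joins and aligned with the legs' outer faces on the other axis.

Three stools sit around the table at the −y, −x, +x sides.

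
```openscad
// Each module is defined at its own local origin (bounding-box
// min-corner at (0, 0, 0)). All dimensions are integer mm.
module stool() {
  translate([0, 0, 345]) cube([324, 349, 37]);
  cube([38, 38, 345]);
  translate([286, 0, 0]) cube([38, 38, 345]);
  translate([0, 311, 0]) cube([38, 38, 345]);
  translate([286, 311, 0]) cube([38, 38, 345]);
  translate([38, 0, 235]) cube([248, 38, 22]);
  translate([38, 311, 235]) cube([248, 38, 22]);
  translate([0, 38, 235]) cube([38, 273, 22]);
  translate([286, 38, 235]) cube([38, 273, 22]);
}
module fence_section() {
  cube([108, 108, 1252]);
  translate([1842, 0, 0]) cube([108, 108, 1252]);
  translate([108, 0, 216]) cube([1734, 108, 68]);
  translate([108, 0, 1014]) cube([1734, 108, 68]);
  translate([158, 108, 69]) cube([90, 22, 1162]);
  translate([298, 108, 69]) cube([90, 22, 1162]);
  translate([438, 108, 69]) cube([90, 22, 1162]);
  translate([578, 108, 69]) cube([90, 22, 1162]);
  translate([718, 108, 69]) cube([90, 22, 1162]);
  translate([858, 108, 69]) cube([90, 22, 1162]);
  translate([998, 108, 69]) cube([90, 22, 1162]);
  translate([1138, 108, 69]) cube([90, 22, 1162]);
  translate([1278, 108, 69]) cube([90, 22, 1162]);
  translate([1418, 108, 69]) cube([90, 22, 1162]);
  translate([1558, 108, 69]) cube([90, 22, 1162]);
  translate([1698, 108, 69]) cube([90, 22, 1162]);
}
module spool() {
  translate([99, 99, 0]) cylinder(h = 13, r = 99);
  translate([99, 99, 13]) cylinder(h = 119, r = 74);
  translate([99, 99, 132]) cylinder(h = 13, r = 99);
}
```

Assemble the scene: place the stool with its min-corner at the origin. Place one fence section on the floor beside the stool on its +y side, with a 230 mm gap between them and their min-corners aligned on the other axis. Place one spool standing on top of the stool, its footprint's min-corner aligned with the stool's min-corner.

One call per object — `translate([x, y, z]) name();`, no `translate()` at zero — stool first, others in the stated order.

stool();
translate([0, 579, 0]) fence_section();
translate([0, 0, 382]) spool();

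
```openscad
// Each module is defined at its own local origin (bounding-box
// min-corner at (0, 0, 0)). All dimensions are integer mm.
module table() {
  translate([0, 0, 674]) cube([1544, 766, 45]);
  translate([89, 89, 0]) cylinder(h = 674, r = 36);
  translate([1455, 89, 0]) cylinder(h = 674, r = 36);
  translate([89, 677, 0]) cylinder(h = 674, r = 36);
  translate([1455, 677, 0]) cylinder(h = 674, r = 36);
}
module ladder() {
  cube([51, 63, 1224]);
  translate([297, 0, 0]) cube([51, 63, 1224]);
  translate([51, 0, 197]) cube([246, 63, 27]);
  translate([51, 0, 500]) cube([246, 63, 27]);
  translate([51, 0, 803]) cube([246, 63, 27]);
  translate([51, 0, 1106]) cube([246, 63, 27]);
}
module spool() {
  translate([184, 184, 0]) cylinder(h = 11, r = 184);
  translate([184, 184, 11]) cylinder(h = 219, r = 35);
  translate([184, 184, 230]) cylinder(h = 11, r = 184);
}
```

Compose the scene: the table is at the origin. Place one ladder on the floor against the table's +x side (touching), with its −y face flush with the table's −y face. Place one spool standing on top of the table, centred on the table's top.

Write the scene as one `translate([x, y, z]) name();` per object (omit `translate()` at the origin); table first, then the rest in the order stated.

table();
translate([1544, 0, 0]) ladder();
translate([588, 199, 719]) spool();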